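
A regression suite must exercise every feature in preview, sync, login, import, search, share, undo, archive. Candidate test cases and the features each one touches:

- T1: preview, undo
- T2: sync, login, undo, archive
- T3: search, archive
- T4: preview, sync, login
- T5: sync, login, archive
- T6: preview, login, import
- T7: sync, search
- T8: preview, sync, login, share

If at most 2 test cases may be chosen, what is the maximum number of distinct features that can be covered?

6

Choosing T2, T6 covers {preview, sync, login, import, undo, archive} — 6 features.
No choice of 2 test cases does better; here search, share are left uncovered.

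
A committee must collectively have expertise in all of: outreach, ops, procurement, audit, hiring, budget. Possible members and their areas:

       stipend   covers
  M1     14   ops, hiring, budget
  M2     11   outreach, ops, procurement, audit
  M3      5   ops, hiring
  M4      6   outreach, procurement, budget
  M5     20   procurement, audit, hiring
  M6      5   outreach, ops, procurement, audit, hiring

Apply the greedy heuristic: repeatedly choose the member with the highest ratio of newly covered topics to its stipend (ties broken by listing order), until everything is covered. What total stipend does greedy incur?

Pick 1: M6 adds 5 new (outreach, ops, procurement, audit, hiring) at stipend 5 (ratio 5/5).
Pick 2: M4 adds 1 new (budget) at stipend 6 (ratio 1/6).
Greedy total stipend: 5 + 6 = 11.

11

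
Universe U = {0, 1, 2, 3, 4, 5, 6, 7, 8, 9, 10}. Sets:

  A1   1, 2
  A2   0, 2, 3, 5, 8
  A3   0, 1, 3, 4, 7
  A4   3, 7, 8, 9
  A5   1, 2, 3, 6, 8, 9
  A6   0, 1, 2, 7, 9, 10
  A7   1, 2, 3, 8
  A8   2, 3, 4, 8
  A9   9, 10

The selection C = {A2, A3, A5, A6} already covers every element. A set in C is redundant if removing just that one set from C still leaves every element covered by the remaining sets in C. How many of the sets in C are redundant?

0

Drop A2: 5 uncovered — not redundant.
Drop A3: 4 uncovered — not redundant.
Drop A5: 6 uncovered — not redundant.
Drop A6: 10 uncovered — not redundant.
None of the sets in C is redundant.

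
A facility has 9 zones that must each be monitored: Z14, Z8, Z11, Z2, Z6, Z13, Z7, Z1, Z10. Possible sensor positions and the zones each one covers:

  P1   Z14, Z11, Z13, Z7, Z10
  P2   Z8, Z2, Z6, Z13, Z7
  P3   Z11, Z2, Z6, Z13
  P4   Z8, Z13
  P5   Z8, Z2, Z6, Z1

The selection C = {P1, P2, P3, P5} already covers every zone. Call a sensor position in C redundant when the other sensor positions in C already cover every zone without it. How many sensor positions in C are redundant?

Drop P1: Z14, Z10 uncovered — not redundant.
Drop P2: the rest still cover every zone — redundant.
Drop P3: the rest still cover every zone — redundant.
Drop P5: Z1 uncovered — not redundant.
2 redundant: P2, P3.

2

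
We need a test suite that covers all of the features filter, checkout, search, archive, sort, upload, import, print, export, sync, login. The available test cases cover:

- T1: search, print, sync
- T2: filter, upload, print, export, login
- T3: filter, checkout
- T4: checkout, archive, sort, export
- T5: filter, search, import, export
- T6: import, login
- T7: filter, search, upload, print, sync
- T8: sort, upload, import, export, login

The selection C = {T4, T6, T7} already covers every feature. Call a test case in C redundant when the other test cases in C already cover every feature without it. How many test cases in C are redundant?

Drop T4: checkout, archive, sort, export uncovered — not redundant.
Drop T6: import, login uncovered — not redundant.
Drop T7: filter, search, upload, print, … uncovered — not redundant.
None of the test cases in C is redundant.

0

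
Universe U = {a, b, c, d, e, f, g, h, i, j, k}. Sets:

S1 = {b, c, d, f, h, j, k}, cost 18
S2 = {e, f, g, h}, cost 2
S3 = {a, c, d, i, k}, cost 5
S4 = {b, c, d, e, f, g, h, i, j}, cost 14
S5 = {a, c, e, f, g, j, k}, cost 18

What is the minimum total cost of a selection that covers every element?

S3, S4 cover every element at cost 5 + 14 = 19.
Any cover uses at least 2 sets; among all covering selections none totals below 19.

19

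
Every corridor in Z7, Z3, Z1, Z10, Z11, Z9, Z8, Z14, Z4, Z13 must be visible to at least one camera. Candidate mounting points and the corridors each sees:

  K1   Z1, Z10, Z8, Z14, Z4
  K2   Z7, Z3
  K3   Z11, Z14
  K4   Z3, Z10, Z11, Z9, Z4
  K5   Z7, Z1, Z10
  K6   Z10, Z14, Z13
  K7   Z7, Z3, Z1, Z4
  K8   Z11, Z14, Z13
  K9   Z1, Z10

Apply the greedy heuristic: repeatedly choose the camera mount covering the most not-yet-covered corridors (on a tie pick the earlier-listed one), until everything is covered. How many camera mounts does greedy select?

Pick 1: K1 covers 5 new corridors (Z1, Z10, Z8, Z14, Z4).
Pick 2: K4 covers 3 new corridors (Z3, Z11, Z9).
Pick 3: K2 covers 1 new corridors (Z7).
Pick 4: K6 covers 1 new corridors (Z13).
Greedy uses 4 camera mounts.

4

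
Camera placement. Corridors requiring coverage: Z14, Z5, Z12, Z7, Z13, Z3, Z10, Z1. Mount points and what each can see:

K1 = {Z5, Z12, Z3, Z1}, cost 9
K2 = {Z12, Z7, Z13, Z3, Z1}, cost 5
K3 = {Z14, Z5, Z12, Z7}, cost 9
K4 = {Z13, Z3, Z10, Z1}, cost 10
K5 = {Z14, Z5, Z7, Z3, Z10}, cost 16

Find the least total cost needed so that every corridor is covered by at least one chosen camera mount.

K3, K4 cover every corridor at cost 9 + 10 = 19.
Any cover uses at least 2 camera mounts; among all covering selections none totals below 19.

19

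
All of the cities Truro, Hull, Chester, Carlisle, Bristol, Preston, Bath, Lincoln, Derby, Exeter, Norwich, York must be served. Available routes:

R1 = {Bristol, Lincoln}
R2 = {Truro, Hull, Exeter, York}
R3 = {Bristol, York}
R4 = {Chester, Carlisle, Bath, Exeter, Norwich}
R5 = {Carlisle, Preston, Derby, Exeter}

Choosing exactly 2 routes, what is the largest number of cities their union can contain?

Choosing R2, R4 covers {Truro, Hull, Chester, Carlisle, Bath, Exeter, Norwich, York} — 8 cities.
No choice of 2 routes does better; here Bristol, Preston, Lincoln, Derby are left uncovered.

8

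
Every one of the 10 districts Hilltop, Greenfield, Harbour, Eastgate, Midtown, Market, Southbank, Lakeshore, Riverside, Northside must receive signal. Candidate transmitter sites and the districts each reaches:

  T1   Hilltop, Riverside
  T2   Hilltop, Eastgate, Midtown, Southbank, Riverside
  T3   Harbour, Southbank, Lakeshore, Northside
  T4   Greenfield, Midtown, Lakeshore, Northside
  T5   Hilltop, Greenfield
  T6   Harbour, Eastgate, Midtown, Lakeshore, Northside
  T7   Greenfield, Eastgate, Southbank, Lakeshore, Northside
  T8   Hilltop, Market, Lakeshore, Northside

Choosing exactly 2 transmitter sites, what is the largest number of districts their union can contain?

Choosing T2, T3 covers {Hilltop, Harbour, Eastgate, Midtown, Southbank, Lakeshore, Riverside, Northside} — 8 districts.
No choice of 2 transmitter sites does better; here Greenfield, Market are left uncovered.

8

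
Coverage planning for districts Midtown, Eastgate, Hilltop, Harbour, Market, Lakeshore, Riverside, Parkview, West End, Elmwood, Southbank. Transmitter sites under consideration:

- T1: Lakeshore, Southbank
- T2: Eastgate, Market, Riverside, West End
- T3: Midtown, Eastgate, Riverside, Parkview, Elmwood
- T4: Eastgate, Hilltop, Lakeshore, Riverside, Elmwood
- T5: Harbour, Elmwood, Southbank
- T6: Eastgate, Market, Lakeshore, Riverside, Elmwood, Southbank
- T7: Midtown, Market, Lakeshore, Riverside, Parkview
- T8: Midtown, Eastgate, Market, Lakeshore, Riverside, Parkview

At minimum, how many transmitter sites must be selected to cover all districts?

T2, T3, T4, T5 together cover {Midtown, Eastgate, Hilltop, Harbour, Market, Lakeshore, Riverside, Parkview, West End, Elmwood, Southbank} — every district.
No 3 of the 8 transmitter sites cover everything (all 56 triples fall short), so 4 is minimum.
Greedy (largest uncovered first) would take T6, T3, T2, T4, T5 — 5 transmitter sites — but 4 suffice.

4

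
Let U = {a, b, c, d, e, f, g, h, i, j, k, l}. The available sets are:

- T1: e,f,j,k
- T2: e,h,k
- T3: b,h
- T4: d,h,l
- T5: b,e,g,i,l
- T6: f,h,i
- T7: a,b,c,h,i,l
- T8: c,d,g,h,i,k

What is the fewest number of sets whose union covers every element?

T1, T7, T8 together cover {a, b, c, d, e, f, g, h, i, j, k, l} — every element.
No 2 of the 8 sets cover everything (all 28 pairs fall short), so 3 is minimum.

3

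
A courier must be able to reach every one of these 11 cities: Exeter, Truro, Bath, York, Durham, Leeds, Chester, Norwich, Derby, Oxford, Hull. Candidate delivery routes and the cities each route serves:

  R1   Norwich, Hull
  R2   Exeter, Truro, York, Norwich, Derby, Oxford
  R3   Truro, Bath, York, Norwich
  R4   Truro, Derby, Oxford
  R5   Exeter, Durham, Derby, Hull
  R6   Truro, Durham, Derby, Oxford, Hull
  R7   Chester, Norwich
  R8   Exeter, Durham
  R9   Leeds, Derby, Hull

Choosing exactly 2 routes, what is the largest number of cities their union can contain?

Choosing R2, R5 covers {Exeter, Truro, York, Durham, Norwich, Derby, Oxford, Hull} — 8 cities.
No choice of 2 routes does better; here Bath, Leeds, Chester are left uncovered.

8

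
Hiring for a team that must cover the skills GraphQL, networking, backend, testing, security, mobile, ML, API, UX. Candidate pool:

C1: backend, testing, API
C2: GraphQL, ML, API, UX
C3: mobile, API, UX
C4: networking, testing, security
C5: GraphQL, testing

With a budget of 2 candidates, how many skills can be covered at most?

Choosing C2, C4 covers {GraphQL, networking, testing, security, ML, API, UX} — 7 skills.
No choice of 2 candidates does better; here backend, mobile are left uncovered.

7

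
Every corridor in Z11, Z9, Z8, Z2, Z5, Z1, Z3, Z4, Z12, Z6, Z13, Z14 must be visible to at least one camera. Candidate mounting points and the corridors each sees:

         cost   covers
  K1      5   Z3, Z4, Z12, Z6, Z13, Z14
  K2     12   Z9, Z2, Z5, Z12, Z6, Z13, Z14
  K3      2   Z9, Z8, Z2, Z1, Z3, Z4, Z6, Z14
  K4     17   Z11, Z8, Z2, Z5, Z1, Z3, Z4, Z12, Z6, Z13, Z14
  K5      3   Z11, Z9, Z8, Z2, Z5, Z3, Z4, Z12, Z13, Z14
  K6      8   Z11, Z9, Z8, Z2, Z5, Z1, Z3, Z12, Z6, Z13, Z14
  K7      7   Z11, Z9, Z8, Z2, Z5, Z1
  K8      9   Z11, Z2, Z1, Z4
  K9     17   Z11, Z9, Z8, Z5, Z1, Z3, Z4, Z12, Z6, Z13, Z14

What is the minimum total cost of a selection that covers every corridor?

K3, K5 cover every corridor at cost 2 + 3 = 5.
Any cover uses at least 2 camera mounts; among all covering selections none totals below 5.

5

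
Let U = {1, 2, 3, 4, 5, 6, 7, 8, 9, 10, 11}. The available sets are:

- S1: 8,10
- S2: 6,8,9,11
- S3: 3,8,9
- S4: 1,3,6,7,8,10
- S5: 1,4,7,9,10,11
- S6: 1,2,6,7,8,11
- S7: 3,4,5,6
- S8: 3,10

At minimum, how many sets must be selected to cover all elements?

S5, S6, S7 together cover {1, 2, 3, 4, 5, 6, 7, 8, 9, 10, 11} — every element.
No 2 of the 8 sets cover everything (all 28 pairs fall short), so 3 is minimum.
Greedy (largest uncovered first) would take S4, S5, S6, S7 — 4 sets — but 3 suffice.

3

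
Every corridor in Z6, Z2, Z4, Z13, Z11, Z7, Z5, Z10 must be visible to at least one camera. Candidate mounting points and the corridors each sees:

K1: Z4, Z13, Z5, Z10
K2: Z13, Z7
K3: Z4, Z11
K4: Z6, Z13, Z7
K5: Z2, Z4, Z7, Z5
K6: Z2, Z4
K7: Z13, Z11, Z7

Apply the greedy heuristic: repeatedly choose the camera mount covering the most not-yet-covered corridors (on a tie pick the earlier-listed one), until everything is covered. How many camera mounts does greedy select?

Pick 1: K1 covers 4 new corridors (Z4, Z13, Z5, Z10).
Pick 2: K4 covers 2 new corridors (Z6, Z7).
Pick 3: K3 covers 1 new corridors (Z11).
Pick 4: K5 covers 1 new corridors (Z2).
Greedy uses 4 camera mounts.

4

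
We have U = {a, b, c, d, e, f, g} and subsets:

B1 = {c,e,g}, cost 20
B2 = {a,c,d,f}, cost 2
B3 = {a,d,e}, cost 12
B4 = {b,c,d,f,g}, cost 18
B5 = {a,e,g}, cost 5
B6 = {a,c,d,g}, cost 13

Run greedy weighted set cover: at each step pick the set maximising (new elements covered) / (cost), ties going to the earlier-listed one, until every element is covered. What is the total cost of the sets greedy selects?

25

Pick 1: B2 adds 4 new (a, c, d, f) at cost 2 (ratio 4/2).
Pick 2: B5 adds 2 new (e, g) at cost 5 (ratio 2/5).
Pick 3: B4 adds 1 new (b) at cost 18 (ratio 1/18).
Greedy total cost: 2 + 5 + 18 = 25. (The true optimum is 23, so greedy overshoots here.)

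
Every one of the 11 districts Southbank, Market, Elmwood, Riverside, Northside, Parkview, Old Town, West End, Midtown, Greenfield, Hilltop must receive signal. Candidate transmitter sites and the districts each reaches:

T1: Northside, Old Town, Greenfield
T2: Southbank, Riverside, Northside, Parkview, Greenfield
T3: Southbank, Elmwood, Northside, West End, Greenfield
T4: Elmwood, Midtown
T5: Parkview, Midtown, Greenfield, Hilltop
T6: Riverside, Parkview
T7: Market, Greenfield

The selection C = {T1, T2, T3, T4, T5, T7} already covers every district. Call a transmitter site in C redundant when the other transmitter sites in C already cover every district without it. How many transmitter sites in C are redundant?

1

Drop T1: Old Town uncovered — not redundant.
Drop T2: Riverside uncovered — not redundant.
Drop T3: West End uncovered — not redundant.
Drop T4: the rest still cover every district — redundant.
Drop T5: Hilltop uncovered — not redundant.
Drop T7: Market uncovered — not redundant.
1 redundant: T4.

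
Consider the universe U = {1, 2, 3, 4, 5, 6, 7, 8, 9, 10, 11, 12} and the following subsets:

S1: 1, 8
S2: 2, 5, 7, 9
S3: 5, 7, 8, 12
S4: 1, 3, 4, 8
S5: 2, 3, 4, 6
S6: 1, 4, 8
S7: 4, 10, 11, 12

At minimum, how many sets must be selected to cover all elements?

S1, S2, S5, S7 together cover {1, 2, 3, 4, 5, 6, 7, 8, 9, 10, 11, 12} — every element.
No 3 of the 7 sets cover everything (all 35 triples fall short), so 4 is minimum.

4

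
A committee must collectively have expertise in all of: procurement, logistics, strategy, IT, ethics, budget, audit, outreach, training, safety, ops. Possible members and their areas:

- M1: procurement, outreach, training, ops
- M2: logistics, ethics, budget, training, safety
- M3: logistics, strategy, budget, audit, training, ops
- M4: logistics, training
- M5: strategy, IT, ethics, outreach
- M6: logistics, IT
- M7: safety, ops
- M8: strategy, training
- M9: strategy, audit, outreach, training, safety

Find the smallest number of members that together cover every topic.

4

M1, M2, M3, M5 together cover {procurement, logistics, strategy, IT, ethics, budget, audit, outreach, training, safety, ops} — every topic.
No 3 of the 9 members cover everything (all 84 triples fall short), so 4 is minimum.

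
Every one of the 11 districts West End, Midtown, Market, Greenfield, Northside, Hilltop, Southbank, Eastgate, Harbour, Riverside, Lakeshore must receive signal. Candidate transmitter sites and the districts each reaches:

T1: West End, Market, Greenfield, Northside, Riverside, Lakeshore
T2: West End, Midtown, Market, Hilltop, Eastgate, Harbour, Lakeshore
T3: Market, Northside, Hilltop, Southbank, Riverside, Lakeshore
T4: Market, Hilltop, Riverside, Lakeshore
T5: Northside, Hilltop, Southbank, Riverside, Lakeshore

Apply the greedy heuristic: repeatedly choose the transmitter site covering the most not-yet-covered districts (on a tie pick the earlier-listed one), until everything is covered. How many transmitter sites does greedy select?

3

Pick 1: T2 covers 7 new districts (West End, Midtown, Market, Hilltop, Eastgate, Harbour, Lakeshore).
Pick 2: T1 covers 3 new districts (Greenfield, Northside, Riverside).
Pick 3: T3 covers 1 new districts (Southbank).
Greedy uses 3 transmitter sites.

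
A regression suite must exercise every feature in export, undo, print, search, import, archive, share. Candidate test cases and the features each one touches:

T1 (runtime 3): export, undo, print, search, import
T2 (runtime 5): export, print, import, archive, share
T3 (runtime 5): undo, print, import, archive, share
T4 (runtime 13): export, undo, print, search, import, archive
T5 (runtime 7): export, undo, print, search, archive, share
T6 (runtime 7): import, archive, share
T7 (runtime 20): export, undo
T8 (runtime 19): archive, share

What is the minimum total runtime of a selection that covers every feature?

T1, T2 cover every feature at runtime 3 + 5 = 8.
Any cover uses at least 2 test cases; among all covering selections none totals below 8.

8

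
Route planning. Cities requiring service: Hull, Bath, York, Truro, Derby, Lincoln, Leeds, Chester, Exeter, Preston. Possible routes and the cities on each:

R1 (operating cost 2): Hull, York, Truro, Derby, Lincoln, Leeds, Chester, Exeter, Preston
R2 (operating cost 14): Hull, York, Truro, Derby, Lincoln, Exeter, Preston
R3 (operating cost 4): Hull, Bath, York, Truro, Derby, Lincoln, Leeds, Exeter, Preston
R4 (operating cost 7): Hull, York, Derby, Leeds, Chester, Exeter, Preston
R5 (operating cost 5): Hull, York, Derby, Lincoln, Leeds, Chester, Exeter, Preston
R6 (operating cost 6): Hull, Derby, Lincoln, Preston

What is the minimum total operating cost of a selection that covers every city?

6

R1, R3 cover every city at operating cost 2 + 4 = 6.
Any cover uses at least 2 routes; among all covering selections none totals below 6.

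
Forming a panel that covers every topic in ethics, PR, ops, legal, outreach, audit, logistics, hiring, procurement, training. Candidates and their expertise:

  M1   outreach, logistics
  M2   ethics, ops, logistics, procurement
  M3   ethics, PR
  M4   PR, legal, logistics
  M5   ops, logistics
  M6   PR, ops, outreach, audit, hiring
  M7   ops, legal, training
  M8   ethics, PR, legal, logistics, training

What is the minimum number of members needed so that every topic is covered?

3

M2, M6, M7 together cover {ethics, PR, ops, legal, outreach, audit, logistics, hiring, procurement, training} — every topic.
No 2 of the 8 members cover everything (all 28 pairs fall short), so 3 is minimum.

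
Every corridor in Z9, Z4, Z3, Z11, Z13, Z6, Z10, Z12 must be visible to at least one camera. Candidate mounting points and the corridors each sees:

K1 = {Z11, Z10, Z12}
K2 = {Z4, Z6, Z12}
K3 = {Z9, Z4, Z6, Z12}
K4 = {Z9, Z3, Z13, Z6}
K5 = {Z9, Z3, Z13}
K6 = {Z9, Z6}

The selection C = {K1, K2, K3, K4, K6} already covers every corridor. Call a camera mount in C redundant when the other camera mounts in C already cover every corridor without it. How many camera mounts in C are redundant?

3

Drop K1: Z11, Z10 uncovered — not redundant.
Drop K2: the rest still cover every corridor — redundant.
Drop K3: the rest still cover every corridor — redundant.
Drop K4: Z3, Z13 uncovered — not redundant.
Drop K6: the rest still cover every corridor — redundant.
3 redundant: K2, K3, K6.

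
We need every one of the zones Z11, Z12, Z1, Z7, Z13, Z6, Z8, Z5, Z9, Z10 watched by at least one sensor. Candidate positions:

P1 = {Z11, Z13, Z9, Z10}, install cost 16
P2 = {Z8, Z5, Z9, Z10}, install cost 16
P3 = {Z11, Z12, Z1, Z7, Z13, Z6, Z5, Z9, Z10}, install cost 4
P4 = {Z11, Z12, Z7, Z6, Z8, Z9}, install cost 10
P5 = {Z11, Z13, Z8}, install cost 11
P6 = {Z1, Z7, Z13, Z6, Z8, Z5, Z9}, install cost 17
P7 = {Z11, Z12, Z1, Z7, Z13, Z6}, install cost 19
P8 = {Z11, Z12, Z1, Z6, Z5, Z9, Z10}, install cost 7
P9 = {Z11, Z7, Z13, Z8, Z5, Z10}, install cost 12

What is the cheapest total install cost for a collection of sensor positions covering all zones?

P3, P4 cover every zone at install cost 4 + 10 = 14.
Any cover uses at least 2 sensor positions; among all covering selections none totals below 14.

14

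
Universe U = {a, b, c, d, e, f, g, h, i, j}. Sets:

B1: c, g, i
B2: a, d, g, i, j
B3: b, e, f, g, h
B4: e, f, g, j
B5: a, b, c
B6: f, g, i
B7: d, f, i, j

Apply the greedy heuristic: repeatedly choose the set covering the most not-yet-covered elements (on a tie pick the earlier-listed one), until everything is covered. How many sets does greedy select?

Pick 1: B2 covers 5 new elements (a, d, g, i, j).
Pick 2: B3 covers 4 new elements (b, e, f, h).
Pick 3: B1 covers 1 new elements (c).
Greedy uses 3 sets.

3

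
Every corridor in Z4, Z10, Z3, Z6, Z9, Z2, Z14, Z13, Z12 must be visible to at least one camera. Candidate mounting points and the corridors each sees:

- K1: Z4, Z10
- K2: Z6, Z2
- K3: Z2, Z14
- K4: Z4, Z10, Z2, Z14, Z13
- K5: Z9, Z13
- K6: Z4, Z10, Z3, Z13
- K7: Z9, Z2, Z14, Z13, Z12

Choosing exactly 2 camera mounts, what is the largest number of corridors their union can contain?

8

Choosing K6, K7 covers {Z4, Z10, Z3, Z9, Z2, Z14, Z13, Z12} — 8 corridors.
No choice of 2 camera mounts does better; here Z6 is left uncovered.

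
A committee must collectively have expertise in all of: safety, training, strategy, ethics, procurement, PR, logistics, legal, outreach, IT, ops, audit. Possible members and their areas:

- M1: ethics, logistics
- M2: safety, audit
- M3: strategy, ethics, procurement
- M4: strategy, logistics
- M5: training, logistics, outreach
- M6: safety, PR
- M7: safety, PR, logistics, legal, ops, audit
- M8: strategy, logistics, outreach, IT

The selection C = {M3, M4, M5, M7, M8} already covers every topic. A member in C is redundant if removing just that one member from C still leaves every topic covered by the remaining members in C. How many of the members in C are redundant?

Drop M3: ethics, procurement uncovered — not redundant.
Drop M4: the rest still cover every topic — redundant.
Drop M5: training uncovered — not redundant.
Drop M7: safety, PR, legal, ops, … uncovered — not redundant.
Drop M8: IT uncovered — not redundant.
1 redundant: M4.

1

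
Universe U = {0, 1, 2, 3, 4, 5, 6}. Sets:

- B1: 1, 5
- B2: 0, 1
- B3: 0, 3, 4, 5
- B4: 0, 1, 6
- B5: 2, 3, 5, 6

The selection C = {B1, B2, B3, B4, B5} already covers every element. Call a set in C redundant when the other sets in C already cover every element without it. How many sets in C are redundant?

3

Drop B1: the rest still cover every element — redundant.
Drop B2: the rest still cover every element — redundant.
Drop B3: 4 uncovered — not redundant.
Drop B4: the rest still cover every element — redundant.
Drop B5: 2 uncovered — not redundant.
3 redundant: B1, B2, B4.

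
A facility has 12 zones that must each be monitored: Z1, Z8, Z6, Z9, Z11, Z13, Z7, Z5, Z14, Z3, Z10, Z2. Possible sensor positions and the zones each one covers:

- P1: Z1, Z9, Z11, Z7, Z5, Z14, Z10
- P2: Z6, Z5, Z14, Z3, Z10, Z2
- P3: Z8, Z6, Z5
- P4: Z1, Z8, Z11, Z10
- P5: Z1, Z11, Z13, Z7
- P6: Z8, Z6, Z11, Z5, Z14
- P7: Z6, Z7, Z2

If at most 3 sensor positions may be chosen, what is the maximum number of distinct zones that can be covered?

11

Choosing P1, P2, P3 covers {Z1, Z8, Z6, Z9, Z11, Z7, Z5, Z14, Z3, Z10, Z2} — 11 zones.
No choice of 3 sensor positions does better; here Z13 is left uncovered.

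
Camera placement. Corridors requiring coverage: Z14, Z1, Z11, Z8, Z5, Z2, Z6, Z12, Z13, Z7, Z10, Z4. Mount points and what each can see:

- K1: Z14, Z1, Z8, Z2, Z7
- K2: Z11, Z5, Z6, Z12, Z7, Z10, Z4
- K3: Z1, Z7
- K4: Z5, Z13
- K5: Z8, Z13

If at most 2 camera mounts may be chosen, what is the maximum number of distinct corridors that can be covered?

Choosing K1, K2 covers {Z14, Z1, Z11, Z8, Z5, Z2, Z6, Z12, Z7, Z10, Z4} — 11 corridors.
No choice of 2 camera mounts does better; here Z13 is left uncovered.

11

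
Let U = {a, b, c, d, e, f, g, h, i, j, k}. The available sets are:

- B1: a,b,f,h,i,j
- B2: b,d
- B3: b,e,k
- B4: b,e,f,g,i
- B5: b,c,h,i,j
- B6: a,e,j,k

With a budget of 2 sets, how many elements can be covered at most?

8

Choosing B1, B3 covers {a, b, e, f, h, i, j, k} — 8 elements.
No choice of 2 sets does better; here c, d, g are left uncovered.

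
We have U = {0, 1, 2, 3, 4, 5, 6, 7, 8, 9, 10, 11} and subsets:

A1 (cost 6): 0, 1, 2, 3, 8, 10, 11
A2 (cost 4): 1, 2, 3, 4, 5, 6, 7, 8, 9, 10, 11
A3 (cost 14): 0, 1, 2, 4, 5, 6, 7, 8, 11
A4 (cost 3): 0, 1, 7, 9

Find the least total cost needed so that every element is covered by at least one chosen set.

A2, A4 cover every element at cost 4 + 3 = 7.
Any cover uses at least 2 sets; among all covering selections none totals below 7.

7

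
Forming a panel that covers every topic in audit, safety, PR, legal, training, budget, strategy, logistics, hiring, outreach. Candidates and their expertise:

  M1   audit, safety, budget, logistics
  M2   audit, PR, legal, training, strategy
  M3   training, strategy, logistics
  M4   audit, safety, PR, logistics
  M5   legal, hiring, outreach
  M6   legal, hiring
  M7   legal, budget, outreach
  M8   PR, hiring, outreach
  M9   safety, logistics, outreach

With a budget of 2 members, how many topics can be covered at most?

Choosing M1, M2 covers {audit, safety, PR, legal, training, budget, strategy, logistics} — 8 topics.
No choice of 2 members does better; here hiring, outreach are left uncovered.

8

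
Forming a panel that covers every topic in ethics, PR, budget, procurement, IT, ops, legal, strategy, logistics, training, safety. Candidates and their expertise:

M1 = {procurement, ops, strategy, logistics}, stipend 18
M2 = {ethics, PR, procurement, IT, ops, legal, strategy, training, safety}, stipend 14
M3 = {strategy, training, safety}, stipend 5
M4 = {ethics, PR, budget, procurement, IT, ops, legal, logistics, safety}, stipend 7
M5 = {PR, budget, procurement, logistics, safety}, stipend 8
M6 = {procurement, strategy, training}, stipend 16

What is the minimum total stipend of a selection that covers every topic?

M3, M4 cover every topic at stipend 5 + 7 = 12.
Any cover uses at least 2 members; among all covering selections none totals below 12.

12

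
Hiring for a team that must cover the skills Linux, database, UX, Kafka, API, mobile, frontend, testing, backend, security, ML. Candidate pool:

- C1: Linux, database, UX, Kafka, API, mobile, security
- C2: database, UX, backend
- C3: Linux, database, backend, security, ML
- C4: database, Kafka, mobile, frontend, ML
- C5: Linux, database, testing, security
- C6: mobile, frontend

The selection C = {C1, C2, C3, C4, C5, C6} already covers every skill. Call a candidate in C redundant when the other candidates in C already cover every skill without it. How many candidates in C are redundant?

4

Drop C1: API uncovered — not redundant.
Drop C2: the rest still cover every skill — redundant.
Drop C3: the rest still cover every skill — redundant.
Drop C4: the rest still cover every skill — redundant.
Drop C5: testing uncovered — not redundant.
Drop C6: the rest still cover every skill — redundant.
4 redundant: C2, C3, C4, C6.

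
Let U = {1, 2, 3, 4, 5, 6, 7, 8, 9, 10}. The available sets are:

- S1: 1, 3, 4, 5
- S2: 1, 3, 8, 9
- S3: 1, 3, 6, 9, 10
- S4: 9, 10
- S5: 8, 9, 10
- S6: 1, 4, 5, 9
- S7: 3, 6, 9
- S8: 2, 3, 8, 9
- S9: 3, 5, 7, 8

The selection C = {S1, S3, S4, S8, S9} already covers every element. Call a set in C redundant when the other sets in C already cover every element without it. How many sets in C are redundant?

1

Drop S1: 4 uncovered — not redundant.
Drop S3: 6 uncovered — not redundant.
Drop S4: the rest still cover every element — redundant.
Drop S8: 2 uncovered — not redundant.
Drop S9: 7 uncovered — not redundant.
1 redundant: S4.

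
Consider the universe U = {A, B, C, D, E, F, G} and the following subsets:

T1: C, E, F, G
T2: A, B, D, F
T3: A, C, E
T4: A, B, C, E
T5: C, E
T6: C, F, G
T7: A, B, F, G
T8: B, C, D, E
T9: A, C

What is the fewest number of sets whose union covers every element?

2

T1, T2 together cover {A, B, C, D, E, F, G} — every element.
No single set contains all 7 elements, so 2 is optimal.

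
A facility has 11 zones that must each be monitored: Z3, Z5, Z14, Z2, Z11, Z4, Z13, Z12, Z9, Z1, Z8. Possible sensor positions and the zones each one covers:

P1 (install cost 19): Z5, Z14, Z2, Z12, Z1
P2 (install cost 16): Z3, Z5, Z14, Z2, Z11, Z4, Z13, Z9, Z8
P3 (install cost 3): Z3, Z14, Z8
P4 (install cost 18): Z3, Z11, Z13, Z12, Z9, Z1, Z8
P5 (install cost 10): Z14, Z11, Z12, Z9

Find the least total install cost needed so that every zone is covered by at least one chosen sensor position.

34

P2, P4 cover every zone at install cost 16 + 18 = 34.
Any cover uses at least 2 sensor positions; among all covering selections none totals below 34.
Greedy by coverage-per-install cost would pick P3, P2, P4 for 37 — worse than the optimum 34.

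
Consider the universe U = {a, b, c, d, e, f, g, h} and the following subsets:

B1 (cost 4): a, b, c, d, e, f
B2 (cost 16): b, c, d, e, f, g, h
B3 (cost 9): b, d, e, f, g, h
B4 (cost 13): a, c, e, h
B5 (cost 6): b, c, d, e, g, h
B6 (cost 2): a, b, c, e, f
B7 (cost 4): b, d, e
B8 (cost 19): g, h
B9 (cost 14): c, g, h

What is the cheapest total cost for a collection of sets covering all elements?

8

B5, B6 cover every element at cost 6 + 2 = 8.
Any cover uses at least 2 sets; among all covering selections none totals below 8.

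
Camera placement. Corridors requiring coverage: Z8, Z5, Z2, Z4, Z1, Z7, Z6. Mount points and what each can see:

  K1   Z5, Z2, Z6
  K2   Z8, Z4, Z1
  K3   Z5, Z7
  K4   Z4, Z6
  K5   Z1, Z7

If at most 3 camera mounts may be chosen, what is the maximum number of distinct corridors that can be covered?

Choosing K1, K2, K3 covers {Z8, Z5, Z2, Z4, Z1, Z7, Z6} — 7 corridors.
That is all 7 corridors.

7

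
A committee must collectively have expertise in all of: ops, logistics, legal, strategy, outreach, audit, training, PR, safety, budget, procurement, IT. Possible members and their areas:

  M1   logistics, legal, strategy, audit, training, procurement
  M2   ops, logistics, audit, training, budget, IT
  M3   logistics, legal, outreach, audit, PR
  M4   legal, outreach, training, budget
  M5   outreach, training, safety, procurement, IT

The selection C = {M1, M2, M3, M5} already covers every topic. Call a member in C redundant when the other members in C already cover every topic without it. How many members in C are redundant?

Drop M1: strategy uncovered — not redundant.
Drop M2: ops, budget uncovered — not redundant.
Drop M3: PR uncovered — not redundant.
Drop M5: safety uncovered — not redundant.
None of the members in C is redundant.

0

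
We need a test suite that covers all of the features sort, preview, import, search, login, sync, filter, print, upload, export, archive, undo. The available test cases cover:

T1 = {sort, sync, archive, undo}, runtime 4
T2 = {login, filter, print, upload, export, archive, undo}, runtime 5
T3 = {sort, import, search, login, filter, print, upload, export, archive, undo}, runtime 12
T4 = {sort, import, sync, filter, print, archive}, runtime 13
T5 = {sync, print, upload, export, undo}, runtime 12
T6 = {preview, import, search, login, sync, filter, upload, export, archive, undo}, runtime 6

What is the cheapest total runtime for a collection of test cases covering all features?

T1, T2, T6 cover every feature at runtime 4 + 5 + 6 = 15.
Any cover uses at least 2 test cases; among all covering selections none totals below 15.

15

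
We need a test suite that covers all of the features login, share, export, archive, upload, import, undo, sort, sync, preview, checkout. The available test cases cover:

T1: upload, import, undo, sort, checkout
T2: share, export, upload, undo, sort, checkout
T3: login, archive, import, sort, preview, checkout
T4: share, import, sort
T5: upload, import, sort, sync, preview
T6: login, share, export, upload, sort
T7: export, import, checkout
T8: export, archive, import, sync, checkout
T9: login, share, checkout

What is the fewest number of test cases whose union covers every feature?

3

T2, T3, T5 together cover {login, share, export, archive, upload, import, undo, sort, sync, preview, checkout} — every feature.
No 2 of the 9 test cases cover everything (all 36 pairs fall short), so 3 is minimum.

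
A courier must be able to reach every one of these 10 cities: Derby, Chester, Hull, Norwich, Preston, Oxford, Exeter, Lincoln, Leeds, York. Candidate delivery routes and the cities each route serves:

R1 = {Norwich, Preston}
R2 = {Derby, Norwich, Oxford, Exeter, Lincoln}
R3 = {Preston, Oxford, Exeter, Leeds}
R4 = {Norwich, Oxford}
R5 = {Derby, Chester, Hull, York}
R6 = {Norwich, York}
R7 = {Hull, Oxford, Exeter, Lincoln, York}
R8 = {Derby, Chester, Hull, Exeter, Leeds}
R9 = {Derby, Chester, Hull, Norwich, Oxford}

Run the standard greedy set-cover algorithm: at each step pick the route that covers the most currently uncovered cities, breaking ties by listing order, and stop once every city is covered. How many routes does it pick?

3

Pick 1: R2 covers 5 new cities (Derby, Norwich, Oxford, Exeter, Lincoln).
Pick 2: R5 covers 3 new cities (Chester, Hull, York).
Pick 3: R3 covers 2 new cities (Preston, Leeds).
Greedy uses 3 routes.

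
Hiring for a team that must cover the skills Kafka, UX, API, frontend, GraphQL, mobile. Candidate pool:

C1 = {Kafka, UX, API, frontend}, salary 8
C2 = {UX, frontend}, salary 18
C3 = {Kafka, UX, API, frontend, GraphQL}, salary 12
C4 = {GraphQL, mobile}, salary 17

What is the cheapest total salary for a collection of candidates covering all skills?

C1, C4 cover every skill at salary 8 + 17 = 25.
Any cover uses at least 2 candidates; among all covering selections none totals below 25.

25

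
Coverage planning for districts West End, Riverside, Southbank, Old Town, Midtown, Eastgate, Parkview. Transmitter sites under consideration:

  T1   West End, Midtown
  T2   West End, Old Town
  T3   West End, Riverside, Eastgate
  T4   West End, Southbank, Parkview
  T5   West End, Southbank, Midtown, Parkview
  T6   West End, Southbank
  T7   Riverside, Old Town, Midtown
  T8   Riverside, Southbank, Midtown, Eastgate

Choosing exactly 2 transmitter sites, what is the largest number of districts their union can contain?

Choosing T2, T8 covers {West End, Riverside, Southbank, Old Town, Midtown, Eastgate} — 6 districts.
No choice of 2 transmitter sites does better; here Parkview is left uncovered.

6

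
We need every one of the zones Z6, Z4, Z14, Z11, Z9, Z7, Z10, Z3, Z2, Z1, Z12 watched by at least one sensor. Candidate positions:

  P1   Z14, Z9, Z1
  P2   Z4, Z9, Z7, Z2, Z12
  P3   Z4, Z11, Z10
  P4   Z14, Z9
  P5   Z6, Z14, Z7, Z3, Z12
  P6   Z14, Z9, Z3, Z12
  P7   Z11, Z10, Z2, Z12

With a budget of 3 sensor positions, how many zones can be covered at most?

10

Choosing P1, P3, P5 covers {Z6, Z4, Z14, Z11, Z9, Z7, Z10, Z3, Z1, Z12} — 10 zones.
No choice of 3 sensor positions does better; here Z2 is left uncovered.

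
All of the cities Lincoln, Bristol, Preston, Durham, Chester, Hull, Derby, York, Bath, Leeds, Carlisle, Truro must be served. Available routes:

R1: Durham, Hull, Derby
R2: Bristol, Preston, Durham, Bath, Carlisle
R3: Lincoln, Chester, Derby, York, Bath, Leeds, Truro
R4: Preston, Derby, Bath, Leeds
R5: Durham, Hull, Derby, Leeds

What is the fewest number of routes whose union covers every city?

3

R1, R2, R3 together cover {Lincoln, Bristol, Preston, Durham, Chester, Hull, Derby, York, Bath, Leeds, Carlisle, Truro} — every city.
No 2 of the 5 routes cover everything (all 10 pairs fall short), so 3 is minimum.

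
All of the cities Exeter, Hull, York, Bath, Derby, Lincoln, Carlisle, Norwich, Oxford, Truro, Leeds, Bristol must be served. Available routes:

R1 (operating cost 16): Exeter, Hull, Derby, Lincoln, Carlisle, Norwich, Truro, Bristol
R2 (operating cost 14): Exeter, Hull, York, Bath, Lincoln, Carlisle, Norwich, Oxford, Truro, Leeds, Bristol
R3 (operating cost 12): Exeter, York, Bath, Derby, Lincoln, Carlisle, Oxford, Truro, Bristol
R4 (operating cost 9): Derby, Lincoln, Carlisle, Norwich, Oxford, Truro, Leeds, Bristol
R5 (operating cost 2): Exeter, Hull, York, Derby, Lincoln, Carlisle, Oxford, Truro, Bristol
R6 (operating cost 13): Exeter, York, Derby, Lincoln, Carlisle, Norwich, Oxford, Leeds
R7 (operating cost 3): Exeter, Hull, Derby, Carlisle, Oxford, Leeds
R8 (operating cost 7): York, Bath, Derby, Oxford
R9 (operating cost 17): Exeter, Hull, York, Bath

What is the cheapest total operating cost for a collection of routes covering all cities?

R2, R5 cover every city at operating cost 14 + 2 = 16.
Any cover uses at least 2 routes; among all covering selections none totals below 16.
Greedy by coverage-per-operating cost would pick R5, R7, R2 for 19 — worse than the optimum 16.

16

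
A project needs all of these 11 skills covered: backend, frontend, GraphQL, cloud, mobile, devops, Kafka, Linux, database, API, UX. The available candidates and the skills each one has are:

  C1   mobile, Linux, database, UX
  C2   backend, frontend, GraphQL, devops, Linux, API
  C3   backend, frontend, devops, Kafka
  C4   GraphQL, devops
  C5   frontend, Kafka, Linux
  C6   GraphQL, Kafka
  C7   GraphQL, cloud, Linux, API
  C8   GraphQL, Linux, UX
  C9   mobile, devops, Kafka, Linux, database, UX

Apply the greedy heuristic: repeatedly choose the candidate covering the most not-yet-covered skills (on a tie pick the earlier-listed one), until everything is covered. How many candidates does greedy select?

Pick 1: C2 covers 6 new skills (backend, frontend, GraphQL, devops, Linux, API).
Pick 2: C9 covers 4 new skills (mobile, Kafka, database, UX).
Pick 3: C7 covers 1 new skills (cloud).
Greedy uses 3 candidates.

3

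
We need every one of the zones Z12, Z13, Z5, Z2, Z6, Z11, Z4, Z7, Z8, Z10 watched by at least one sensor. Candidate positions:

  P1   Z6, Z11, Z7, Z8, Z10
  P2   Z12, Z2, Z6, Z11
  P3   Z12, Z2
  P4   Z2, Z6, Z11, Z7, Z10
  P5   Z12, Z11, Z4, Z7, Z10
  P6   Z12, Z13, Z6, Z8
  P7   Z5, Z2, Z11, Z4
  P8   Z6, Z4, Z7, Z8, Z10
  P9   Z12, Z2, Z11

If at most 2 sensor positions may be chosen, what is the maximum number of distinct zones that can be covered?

8

Choosing P1, P7 covers {Z5, Z2, Z6, Z11, Z4, Z7, Z8, Z10} — 8 zones.
No choice of 2 sensor positions does better; here Z12, Z13 are left uncovered.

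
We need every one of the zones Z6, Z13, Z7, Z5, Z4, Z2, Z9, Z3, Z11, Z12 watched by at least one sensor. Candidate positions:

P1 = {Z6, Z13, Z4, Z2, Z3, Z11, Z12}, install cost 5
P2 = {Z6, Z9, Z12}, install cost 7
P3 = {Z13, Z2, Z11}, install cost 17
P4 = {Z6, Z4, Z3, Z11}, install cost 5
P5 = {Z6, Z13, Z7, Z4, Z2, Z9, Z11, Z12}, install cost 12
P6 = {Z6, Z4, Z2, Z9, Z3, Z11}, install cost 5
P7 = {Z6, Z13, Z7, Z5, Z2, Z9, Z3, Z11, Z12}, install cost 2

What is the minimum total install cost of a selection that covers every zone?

P1, P7 cover every zone at install cost 5 + 2 = 7.
Any cover uses at least 2 sensor positions; among all covering selections none totals below 7.

7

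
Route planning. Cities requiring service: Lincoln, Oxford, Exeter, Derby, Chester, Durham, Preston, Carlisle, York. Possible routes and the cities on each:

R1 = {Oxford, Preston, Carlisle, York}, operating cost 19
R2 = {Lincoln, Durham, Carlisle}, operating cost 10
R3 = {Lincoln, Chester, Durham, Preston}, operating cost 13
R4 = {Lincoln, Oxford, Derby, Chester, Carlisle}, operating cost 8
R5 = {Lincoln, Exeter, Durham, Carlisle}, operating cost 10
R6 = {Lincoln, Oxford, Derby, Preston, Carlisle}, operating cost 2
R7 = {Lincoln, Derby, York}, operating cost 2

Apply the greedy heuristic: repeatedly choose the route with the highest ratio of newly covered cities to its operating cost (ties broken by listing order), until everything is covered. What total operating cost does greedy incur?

22

Pick 1: R6 adds 5 new (Lincoln, Oxford, Derby, Preston, Carlisle) at operating cost 2 (ratio 5/2).
Pick 2: R7 adds 1 new (York) at operating cost 2 (ratio 1/2).
Pick 3: R5 adds 2 new (Exeter, Durham) at operating cost 10 (ratio 2/10).
Pick 4: R4 adds 1 new (Chester) at operating cost 8 (ratio 1/8).
Greedy total operating cost: 2 + 2 + 10 + 8 = 22.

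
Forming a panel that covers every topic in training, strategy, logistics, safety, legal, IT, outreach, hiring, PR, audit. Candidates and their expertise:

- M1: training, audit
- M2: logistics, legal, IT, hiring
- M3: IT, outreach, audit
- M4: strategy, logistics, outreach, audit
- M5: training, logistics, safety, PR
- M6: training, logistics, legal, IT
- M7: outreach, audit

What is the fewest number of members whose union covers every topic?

3

M2, M4, M5 together cover {training, strategy, logistics, safety, legal, IT, outreach, hiring, PR, audit} — every topic.
No 2 of the 7 members cover everything (all 21 pairs fall short), so 3 is minimum.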